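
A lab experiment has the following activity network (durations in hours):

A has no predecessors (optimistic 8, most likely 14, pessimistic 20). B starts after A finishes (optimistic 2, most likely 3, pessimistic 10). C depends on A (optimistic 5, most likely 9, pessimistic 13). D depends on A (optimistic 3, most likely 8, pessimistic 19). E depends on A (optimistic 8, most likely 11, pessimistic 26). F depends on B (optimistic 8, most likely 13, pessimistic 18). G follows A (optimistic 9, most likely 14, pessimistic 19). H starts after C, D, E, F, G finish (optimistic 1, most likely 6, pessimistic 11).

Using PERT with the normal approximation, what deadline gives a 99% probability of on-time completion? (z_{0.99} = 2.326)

te_A = (8 + 4·14 + 20)/6 = 84/6 = 14; σ²_A = ((20−8)/6)² = 4.000
te_B = (2 + 4·3 + 10)/6 = 24/6 = 4; σ²_B = ((10−2)/6)² = 1.778
te_C = (5 + 4·9 + 13)/6 = 54/6 = 9; σ²_C = ((13−5)/6)² = 1.778
te_D = (3 + 4·8 + 19)/6 = 54/6 = 9; σ²_D = ((19−3)/6)² = 7.111
te_E = (8 + 4·11 + 26)/6 = 78/6 = 13; σ²_E = ((26−8)/6)² = 9.000
te_F = (8 + 4·13 + 18)/6 = 78/6 = 13; σ²_F = ((18−8)/6)² = 2.778
te_G = (9 + 4·14 + 19)/6 = 84/6 = 14; σ²_G = ((19−9)/6)² = 2.778
te_H = (1 + 4·6 + 11)/6 = 36/6 = 6; σ²_H = ((11−1)/6)² = 2.778

Forward pass:
ES_A = 0; EF_A = 14
ES_B = 14; EF_B = 14+4 = 18
ES_C = 14; EF_C = 14+9 = 23
ES_D = 14; EF_D = 14+9 = 23
ES_E = 14; EF_E = 14+13 = 27
ES_F = 18; EF_F = 18+13 = 31
ES_G = 14; EF_G = 14+14 = 28
ES_H = max(EF_C=23, EF_D=23, EF_E=27, EF_F=31, EF_G=28) = 31; EF_H = 31+6 = 37
Expected project duration μ = 37 hours. Critical path: A → B → F → H.

Variance along critical path = 4.000 + 1.778 + 2.778 + 2.778 = 11.333; σ = 3.367 hours.
D = μ + z·σ = 37 + 2.326·3.367 = 44.8 hours

44.8 hours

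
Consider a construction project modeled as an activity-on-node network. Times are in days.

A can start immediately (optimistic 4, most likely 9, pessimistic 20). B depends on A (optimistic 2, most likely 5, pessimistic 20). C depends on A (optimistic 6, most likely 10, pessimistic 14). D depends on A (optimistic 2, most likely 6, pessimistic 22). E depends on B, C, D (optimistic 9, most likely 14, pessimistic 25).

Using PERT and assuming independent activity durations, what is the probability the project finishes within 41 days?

0.933

te_A = (4 + 4·9 + 20)/6 = 60/6 = 10; σ²_A = ((20−4)/6)² = 7.111
te_B = (2 + 4·5 + 20)/6 = 42/6 = 7; σ²_B = ((20−2)/6)² = 9.000
te_C = (6 + 4·10 + 14)/6 = 60/6 = 10; σ²_C = ((14−6)/6)² = 1.778
te_D = (2 + 4·6 + 22)/6 = 48/6 = 8; σ²_D = ((22−2)/6)² = 11.111
te_E = (9 + 4·14 + 25)/6 = 90/6 = 15; σ²_E = ((25−9)/6)² = 7.111

Forward pass:
ES_A = 0; EF_A = 10
ES_B = 10; EF_B = 10+7 = 17
ES_C = 10; EF_C = 10+10 = 20
ES_D = 10; EF_D = 10+8 = 18
ES_E = max(EF_B=17, EF_C=20, EF_D=18) = 20; EF_E = 20+15 = 35
Expected project duration μ = 35 days. Critical path: A → C → E.

Variance along critical path = 7.111 + 1.778 + 7.111 = 16.000; σ = √16.000 = 4.000 days.
Z = (41 − 35) / 4.000 = 1.500
P(T ≤ 41) = Φ(1.500) ≈ 0.933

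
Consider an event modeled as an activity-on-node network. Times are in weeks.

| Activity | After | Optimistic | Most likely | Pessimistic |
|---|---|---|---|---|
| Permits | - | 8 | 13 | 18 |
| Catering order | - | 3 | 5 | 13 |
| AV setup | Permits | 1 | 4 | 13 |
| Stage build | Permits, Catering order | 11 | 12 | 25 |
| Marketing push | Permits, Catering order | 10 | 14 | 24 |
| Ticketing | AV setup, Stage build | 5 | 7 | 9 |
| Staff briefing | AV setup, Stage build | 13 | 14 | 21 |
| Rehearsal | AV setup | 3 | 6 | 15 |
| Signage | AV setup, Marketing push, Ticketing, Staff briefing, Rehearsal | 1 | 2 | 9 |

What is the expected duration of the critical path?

te_Permits = (8 + 4·13 + 18)/6 = 78/6 = 13
te_Catering order = (3 + 4·5 + 13)/6 = 36/6 = 6
te_AV setup = (1 + 4·4 + 13)/6 = 30/6 = 5
te_Stage build = (11 + 4·12 + 25)/6 = 84/6 = 14
te_Marketing push = (10 + 4·14 + 24)/6 = 90/6 = 15
te_Ticketing = (5 + 4·7 + 9)/6 = 42/6 = 7
te_Staff briefing = (13 + 4·14 + 21)/6 = 90/6 = 15
te_Rehearsal = (3 + 4·6 + 15)/6 = 42/6 = 7
te_Signage = (1 + 4·2 + 9)/6 = 18/6 = 3

Forward pass:
ES_Permits = 0; EF_Permits = 13
ES_Catering order = 0; EF_Catering order = 6
ES_AV setup = 13; EF_AV setup = 13+5 = 18
ES_Stage build = max(EF_Permits=13, EF_Catering order=6) = 13; EF_Stage build = 13+14 = 27
ES_Marketing push = max(EF_Permits=13, EF_Catering order=6) = 13; EF_Marketing push = 13+15 = 28
ES_Ticketing = max(EF_AV setup=18, EF_Stage build=27) = 27; EF_Ticketing = 27+7 = 34
ES_Staff briefing = max(EF_AV setup=18, EF_Stage build=27) = 27; EF_Staff briefing = 27+15 = 42
ES_Rehearsal = 18; EF_Rehearsal = 18+7 = 25
ES_Signage = max(EF_AV setup=18, EF_Marketing push=28, EF_Ticketing=34, EF_Staff briefing=42, EF_Rehearsal=25) = 42; EF_Signage = 42+3 = 45
Expected project duration μ = 45 weeks. Critical path: Permits → Stage build → Staff briefing → Signage.

45 weeks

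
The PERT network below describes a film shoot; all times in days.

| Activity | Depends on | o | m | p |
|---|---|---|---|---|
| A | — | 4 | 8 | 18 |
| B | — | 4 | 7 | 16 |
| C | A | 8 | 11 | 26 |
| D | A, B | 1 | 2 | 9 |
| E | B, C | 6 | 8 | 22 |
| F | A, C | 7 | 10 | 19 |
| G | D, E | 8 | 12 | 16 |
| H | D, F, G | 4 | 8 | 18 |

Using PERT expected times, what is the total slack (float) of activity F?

11 days

te_A = (4 + 4·8 + 18)/6 = 54/6 = 9
te_B = (4 + 4·7 + 16)/6 = 48/6 = 8
te_C = (8 + 4·11 + 26)/6 = 78/6 = 13
te_D = (1 + 4·2 + 9)/6 = 18/6 = 3
te_E = (6 + 4·8 + 22)/6 = 60/6 = 10
te_F = (7 + 4·10 + 19)/6 = 66/6 = 11
te_G = (8 + 4·12 + 16)/6 = 72/6 = 12
te_H = (4 + 4·8 + 18)/6 = 54/6 = 9

Forward pass:
ES_A = 0; EF_A = 9
ES_B = 0; EF_B = 8
ES_C = 9; EF_C = 9+13 = 22
ES_D = max(EF_A=9, EF_B=8) = 9; EF_D = 9+3 = 12
ES_E = max(EF_B=8, EF_C=22) = 22; EF_E = 22+10 = 32
ES_F = max(EF_A=9, EF_C=22) = 22; EF_F = 22+11 = 33
ES_G = max(EF_D=12, EF_E=32) = 32; EF_G = 32+12 = 44
ES_H = max(EF_D=12, EF_F=33, EF_G=44) = 44; EF_H = 44+9 = 53
Expected project duration μ = 53 days. Critical path: A → C → E → G → H.

Backward pass:
LF_H = 53; LS_H = 53−9 = 44
LF_G = LS_H = 44; LS_G = 44−12 = 32
LF_F = LS_H = 44; LS_F = 44−11 = 33
LF_E = LS_G = 32; LS_E = 32−10 = 22
LF_D = min(LS_G=32, LS_H=44) = 32; LS_D = 32−3 = 29
LF_C = min(LS_E=22, LS_F=33) = 22; LS_C = 22−13 = 9
LF_B = min(LS_D=29, LS_E=22) = 22; LS_B = 22−8 = 14
LF_A = min(LS_C=9, LS_D=29, LS_F=33) = 9; LS_A = 9−9 = 0
Slack_F = LS_F − ES_F = 33 − 22 = 11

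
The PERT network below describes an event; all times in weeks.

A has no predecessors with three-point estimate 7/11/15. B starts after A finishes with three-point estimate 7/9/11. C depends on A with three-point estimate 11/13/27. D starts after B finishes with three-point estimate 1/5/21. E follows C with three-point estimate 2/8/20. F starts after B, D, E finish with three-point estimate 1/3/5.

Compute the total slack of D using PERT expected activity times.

8 weeks

te_A = (7 + 4·11 + 15)/6 = 66/6 = 11
te_B = (7 + 4·9 + 11)/6 = 54/6 = 9
te_C = (11 + 4·13 + 27)/6 = 90/6 = 15
te_D = (1 + 4·5 + 21)/6 = 42/6 = 7
te_E = (2 + 4·8 + 20)/6 = 54/6 = 9
te_F = (1 + 4·3 + 5)/6 = 18/6 = 3

Forward pass:
ES_A = 0; EF_A = 11
ES_B = 11; EF_B = 11+9 = 20
ES_C = 11; EF_C = 11+15 = 26
ES_D = 20; EF_D = 20+7 = 27
ES_E = 26; EF_E = 26+9 = 35
ES_F = max(EF_B=20, EF_D=27, EF_E=35) = 35; EF_F = 35+3 = 38
Expected project duration μ = 38 weeks. Critical path: A → C → E → F.

Backward pass:
LF_F = 38; LS_F = 38−3 = 35
LF_E = LS_F = 35; LS_E = 35−9 = 26
LF_D = LS_F = 35; LS_D = 35−7 = 28
LF_C = LS_E = 26; LS_C = 26−15 = 11
LF_B = min(LS_D=28, LS_F=35) = 28; LS_B = 28−9 = 19
LF_A = min(LS_B=19, LS_C=11) = 11; LS_A = 11−11 = 0
Slack_D = LS_D − ES_D = 28 − 20 = 8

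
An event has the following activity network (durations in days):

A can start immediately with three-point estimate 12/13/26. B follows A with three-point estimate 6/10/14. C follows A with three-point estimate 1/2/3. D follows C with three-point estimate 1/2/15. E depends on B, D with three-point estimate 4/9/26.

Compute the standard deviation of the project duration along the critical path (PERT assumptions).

te_A = (12 + 4·13 + 26)/6 = 90/6 = 15; σ²_A = ((26−12)/6)² = 5.444
te_B = (6 + 4·10 + 14)/6 = 60/6 = 10; σ²_B = ((14−6)/6)² = 1.778
te_C = (1 + 4·2 + 3)/6 = 12/6 = 2; σ²_C = ((3−1)/6)² = 0.111
te_D = (1 + 4·2 + 15)/6 = 24/6 = 4; σ²_D = ((15−1)/6)² = 5.444
te_E = (4 + 4·9 + 26)/6 = 66/6 = 11; σ²_E = ((26−4)/6)² = 13.444

Forward pass:
ES_A = 0; EF_A = 15
ES_B = 15; EF_B = 15+10 = 25
ES_C = 15; EF_C = 15+2 = 17
ES_D = 17; EF_D = 17+4 = 21
ES_E = max(EF_B=25, EF_D=21) = 25; EF_E = 25+11 = 36
Expected project duration μ = 36 days. Critical path: A → B → E.

Variance along critical path = 5.444 + 1.778 + 13.444 = 20.667
σ = √20.667 = 4.546 days

4.55 days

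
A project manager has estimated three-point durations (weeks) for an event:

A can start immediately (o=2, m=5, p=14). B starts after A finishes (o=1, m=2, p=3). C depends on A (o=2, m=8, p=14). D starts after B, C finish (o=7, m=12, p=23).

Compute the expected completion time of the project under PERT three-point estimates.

27 weeks

te_A = (2 + 4·5 + 14)/6 = 36/6 = 6
te_B = (1 + 4·2 + 3)/6 = 12/6 = 2
te_C = (2 + 4·8 + 14)/6 = 48/6 = 8
te_D = (7 + 4·12 + 23)/6 = 78/6 = 13

Forward pass:
ES_A = 0; EF_A = 6
ES_B = 6; EF_B = 6+2 = 8
ES_C = 6; EF_C = 6+8 = 14
ES_D = max(EF_B=8, EF_C=14) = 14; EF_D = 14+13 = 27
Expected project duration μ = 27 weeks. Critical path: A → C → D.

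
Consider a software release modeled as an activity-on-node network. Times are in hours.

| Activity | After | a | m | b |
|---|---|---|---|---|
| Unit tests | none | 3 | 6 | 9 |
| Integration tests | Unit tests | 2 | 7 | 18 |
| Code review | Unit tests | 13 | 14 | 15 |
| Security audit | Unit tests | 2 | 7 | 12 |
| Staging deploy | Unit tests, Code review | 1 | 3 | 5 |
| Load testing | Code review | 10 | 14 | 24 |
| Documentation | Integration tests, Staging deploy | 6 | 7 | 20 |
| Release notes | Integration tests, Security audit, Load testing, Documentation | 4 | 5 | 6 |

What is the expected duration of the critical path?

te_Unit tests = (3 + 4·6 + 9)/6 = 36/6 = 6
te_Integration tests = (2 + 4·7 + 18)/6 = 48/6 = 8
te_Code review = (13 + 4·14 + 15)/6 = 84/6 = 14
te_Security audit = (2 + 4·7 + 12)/6 = 42/6 = 7
te_Staging deploy = (1 + 4·3 + 5)/6 = 18/6 = 3
te_Load testing = (10 + 4·14 + 24)/6 = 90/6 = 15
te_Documentation = (6 + 4·7 + 20)/6 = 54/6 = 9
te_Release notes = (4 + 4·5 + 6)/6 = 30/6 = 5

Forward pass:
ES_Unit tests = 0; EF_Unit tests = 6
ES_Integration tests = 6; EF_Integration tests = 6+8 = 14
ES_Code review = 6; EF_Code review = 6+14 = 20
ES_Security audit = 6; EF_Security audit = 6+7 = 13
ES_Staging deploy = max(EF_Unit tests=6, EF_Code review=20) = 20; EF_Staging deploy = 20+3 = 23
ES_Load testing = 20; EF_Load testing = 20+15 = 35
ES_Documentation = max(EF_Integration tests=14, EF_Staging deploy=23) = 23; EF_Documentation = 23+9 = 32
ES_Release notes = max(EF_Integration tests=14, EF_Security audit=13, EF_Load testing=35, EF_Documentation=32) = 35; EF_Release notes = 35+5 = 40
Expected project duration μ = 40 hours. Critical path: Unit tests → Code review → Load testing → Release notes.

40 hours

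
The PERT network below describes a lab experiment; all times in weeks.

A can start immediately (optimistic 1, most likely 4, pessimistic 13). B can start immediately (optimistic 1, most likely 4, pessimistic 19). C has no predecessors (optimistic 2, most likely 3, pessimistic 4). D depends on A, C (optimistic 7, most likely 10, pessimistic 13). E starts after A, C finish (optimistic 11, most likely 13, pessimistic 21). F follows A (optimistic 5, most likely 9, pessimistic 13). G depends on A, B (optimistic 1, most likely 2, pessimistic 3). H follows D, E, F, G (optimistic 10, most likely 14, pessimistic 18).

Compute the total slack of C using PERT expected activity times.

2 weeks

te_A = (1 + 4·4 + 13)/6 = 30/6 = 5
te_B = (1 + 4·4 + 19)/6 = 36/6 = 6
te_C = (2 + 4·3 + 4)/6 = 18/6 = 3
te_D = (7 + 4·10 + 13)/6 = 60/6 = 10
te_E = (11 + 4·13 + 21)/6 = 84/6 = 14
te_F = (5 + 4·9 + 13)/6 = 54/6 = 9
te_G = (1 + 4·2 + 3)/6 = 12/6 = 2
te_H = (10 + 4·14 + 18)/6 = 84/6 = 14

Forward pass:
ES_A = 0; EF_A = 5
ES_B = 0; EF_B = 6
ES_C = 0; EF_C = 3
ES_D = max(EF_A=5, EF_C=3) = 5; EF_D = 5+10 = 15
ES_E = max(EF_A=5, EF_C=3) = 5; EF_E = 5+14 = 19
ES_F = 5; EF_F = 5+9 = 14
ES_G = max(EF_A=5, EF_B=6) = 6; EF_G = 6+2 = 8
ES_H = max(EF_D=15, EF_E=19, EF_F=14, EF_G=8) = 19; EF_H = 19+14 = 33
Expected project duration μ = 33 weeks. Critical path: A → E → H.

Backward pass:
LF_H = 33; LS_H = 33−14 = 19
LF_G = LS_H = 19; LS_G = 19−2 = 17
LF_F = LS_H = 19; LS_F = 19−9 = 10
LF_E = LS_H = 19; LS_E = 19−14 = 5
LF_D = LS_H = 19; LS_D = 19−10 = 9
LF_C = min(LS_D=9, LS_E=5) = 5; LS_C = 5−3 = 2
LF_B = LS_G = 17; LS_B = 17−6 = 11
LF_A = min(LS_D=9, LS_E=5, LS_F=10, LS_G=17) = 5; LS_A = 5−5 = 0
Slack_C = LS_C − ES_C = 2 − 0 = 2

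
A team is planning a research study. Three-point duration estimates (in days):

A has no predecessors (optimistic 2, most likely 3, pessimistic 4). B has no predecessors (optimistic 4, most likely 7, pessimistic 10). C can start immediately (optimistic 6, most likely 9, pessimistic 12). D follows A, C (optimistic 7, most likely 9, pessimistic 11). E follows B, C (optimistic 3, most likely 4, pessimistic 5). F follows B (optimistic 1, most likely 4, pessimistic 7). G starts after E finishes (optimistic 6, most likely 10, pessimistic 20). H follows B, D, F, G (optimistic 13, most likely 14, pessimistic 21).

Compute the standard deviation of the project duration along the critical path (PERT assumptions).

te_A = (2 + 4·3 + 4)/6 = 18/6 = 3; σ²_A = ((4−2)/6)² = 0.111
te_B = (4 + 4·7 + 10)/6 = 42/6 = 7; σ²_B = ((10−4)/6)² = 1.000
te_C = (6 + 4·9 + 12)/6 = 54/6 = 9; σ²_C = ((12−6)/6)² = 1.000
te_D = (7 + 4·9 + 11)/6 = 54/6 = 9; σ²_D = ((11−7)/6)² = 0.444
te_E = (3 + 4·4 + 5)/6 = 24/6 = 4; σ²_E = ((5−3)/6)² = 0.111
te_F = (1 + 4·4 + 7)/6 = 24/6 = 4; σ²_F = ((7−1)/6)² = 1.000
te_G = (6 + 4·10 + 20)/6 = 66/6 = 11; σ²_G = ((20−6)/6)² = 5.444
te_H = (13 + 4·14 + 21)/6 = 90/6 = 15; σ²_H = ((21−13)/6)² = 1.778

Forward pass:
ES_A = 0; EF_A = 3
ES_B = 0; EF_B = 7
ES_C = 0; EF_C = 9
ES_D = max(EF_A=3, EF_C=9) = 9; EF_D = 9+9 = 18
ES_E = max(EF_B=7, EF_C=9) = 9; EF_E = 9+4 = 13
ES_F = 7; EF_F = 7+4 = 11
ES_G = 13; EF_G = 13+11 = 24
ES_H = max(EF_B=7, EF_D=18, EF_F=11, EF_G=24) = 24; EF_H = 24+15 = 39
Expected project duration μ = 39 days. Critical path: C → E → G → H.

Variance along critical path = 1.000 + 0.111 + 5.444 + 1.778 = 8.333
σ = √8.333 = 2.887 days

2.89 days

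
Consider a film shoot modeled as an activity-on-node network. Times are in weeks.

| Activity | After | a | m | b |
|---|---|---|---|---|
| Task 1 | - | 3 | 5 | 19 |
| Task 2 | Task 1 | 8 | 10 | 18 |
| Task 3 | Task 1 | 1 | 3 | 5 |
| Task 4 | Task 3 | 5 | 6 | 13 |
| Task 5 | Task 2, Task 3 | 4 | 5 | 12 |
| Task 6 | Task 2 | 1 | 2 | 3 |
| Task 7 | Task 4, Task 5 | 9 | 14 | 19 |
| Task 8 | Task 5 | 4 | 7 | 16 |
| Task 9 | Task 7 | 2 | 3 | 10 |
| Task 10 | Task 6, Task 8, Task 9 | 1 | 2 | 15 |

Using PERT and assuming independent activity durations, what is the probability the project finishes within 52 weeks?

te_Task 1 = (3 + 4·5 + 19)/6 = 42/6 = 7; σ²_Task 1 = ((19−3)/6)² = 7.111
te_Task 2 = (8 + 4·10 + 18)/6 = 66/6 = 11; σ²_Task 2 = ((18−8)/6)² = 2.778
te_Task 3 = (1 + 4·3 + 5)/6 = 18/6 = 3; σ²_Task 3 = ((5−1)/6)² = 0.444
te_Task 4 = (5 + 4·6 + 13)/6 = 42/6 = 7; σ²_Task 4 = ((13−5)/6)² = 1.778
te_Task 5 = (4 + 4·5 + 12)/6 = 36/6 = 6; σ²_Task 5 = ((12−4)/6)² = 1.778
te_Task 6 = (1 + 4·2 + 3)/6 = 12/6 = 2; σ²_Task 6 = ((3−1)/6)² = 0.111
te_Task 7 = (9 + 4·14 + 19)/6 = 84/6 = 14; σ²_Task 7 = ((19−9)/6)² = 2.778
te_Task 8 = (4 + 4·7 + 16)/6 = 48/6 = 8; σ²_Task 8 = ((16−4)/6)² = 4.000
te_Task 9 = (2 + 4·3 + 10)/6 = 24/6 = 4; σ²_Task 9 = ((10−2)/6)² = 1.778
te_Task 10 = (1 + 4·2 + 15)/6 = 24/6 = 4; σ²_Task 10 = ((15−1)/6)² = 5.444

Forward pass:
ES_Task 1 = 0; EF_Task 1 = 7
ES_Task 2 = 7; EF_Task 2 = 7+11 = 18
ES_Task 3 = 7; EF_Task 3 = 7+3 = 10
ES_Task 4 = 10; EF_Task 4 = 10+7 = 17
ES_Task 5 = max(EF_Task 2=18, EF_Task 3=10) = 18; EF_Task 5 = 18+6 = 24
ES_Task 6 = 18; EF_Task 6 = 18+2 = 20
ES_Task 7 = max(EF_Task 4=17, EF_Task 5=24) = 24; EF_Task 7 = 24+14 = 38
ES_Task 8 = 24; EF_Task 8 = 24+8 = 32
ES_Task 9 = 38; EF_Task 9 = 38+4 = 42
ES_Task 10 = max(EF_Task 6=20, EF_Task 8=32, EF_Task 9=42) = 42; EF_Task 10 = 42+4 = 46
Expected project duration μ = 46 weeks. Critical path: Task 1 → Task 2 → Task 5 → Task 7 → Task 9 → Task 10.

Variance along critical path = 7.111 + 2.778 + 1.778 + 2.778 + 1.778 + 5.444 = 21.667; σ = √21.667 = 4.655 weeks.
Z = (52 − 46) / 4.655 = 1.289
P(T ≤ 52) = Φ(1.289) ≈ 0.901

0.901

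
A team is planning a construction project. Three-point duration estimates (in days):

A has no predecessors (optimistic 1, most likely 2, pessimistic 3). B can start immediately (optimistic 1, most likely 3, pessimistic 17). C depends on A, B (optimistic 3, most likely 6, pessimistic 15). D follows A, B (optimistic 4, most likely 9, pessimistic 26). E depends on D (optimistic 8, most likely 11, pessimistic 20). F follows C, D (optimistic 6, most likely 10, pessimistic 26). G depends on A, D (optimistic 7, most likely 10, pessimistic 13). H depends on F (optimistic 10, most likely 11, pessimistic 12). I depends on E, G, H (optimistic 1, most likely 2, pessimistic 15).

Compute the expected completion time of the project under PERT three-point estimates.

te_A = (1 + 4·2 + 3)/6 = 12/6 = 2
te_B = (1 + 4·3 + 17)/6 = 30/6 = 5
te_C = (3 + 4·6 + 15)/6 = 42/6 = 7
te_D = (4 + 4·9 + 26)/6 = 66/6 = 11
te_E = (8 + 4·11 + 20)/6 = 72/6 = 12
te_F = (6 + 4·10 + 26)/6 = 72/6 = 12
te_G = (7 + 4·10 + 13)/6 = 60/6 = 10
te_H = (10 + 4·11 + 12)/6 = 66/6 = 11
te_I = (1 + 4·2 + 15)/6 = 24/6 = 4

Forward pass:
ES_A = 0; EF_A = 2
ES_B = 0; EF_B = 5
ES_C = max(EF_A=2, EF_B=5) = 5; EF_C = 5+7 = 12
ES_D = max(EF_A=2, EF_B=5) = 5; EF_D = 5+11 = 16
ES_E = 16; EF_E = 16+12 = 28
ES_F = max(EF_C=12, EF_D=16) = 16; EF_F = 16+12 = 28
ES_G = max(EF_A=2, EF_D=16) = 16; EF_G = 16+10 = 26
ES_H = 28; EF_H = 28+11 = 39
ES_I = max(EF_E=28, EF_G=26, EF_H=39) = 39; EF_I = 39+4 = 43
Expected project duration μ = 43 days. Critical path: B → D → F → H → I.

43 days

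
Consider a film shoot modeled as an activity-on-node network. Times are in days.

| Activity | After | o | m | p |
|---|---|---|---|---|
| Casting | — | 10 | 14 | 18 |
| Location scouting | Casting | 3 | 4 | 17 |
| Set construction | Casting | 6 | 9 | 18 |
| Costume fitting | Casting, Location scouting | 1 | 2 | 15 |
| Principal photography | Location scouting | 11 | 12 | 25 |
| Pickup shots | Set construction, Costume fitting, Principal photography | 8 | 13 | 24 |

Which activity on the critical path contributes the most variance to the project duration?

te_Casting = (10 + 4·14 + 18)/6 = 84/6 = 14; σ²_Casting = ((18−10)/6)² = 1.778
te_Location scouting = (3 + 4·4 + 17)/6 = 36/6 = 6; σ²_Location scouting = ((17−3)/6)² = 5.444
te_Set construction = (6 + 4·9 + 18)/6 = 60/6 = 10; σ²_Set construction = ((18−6)/6)² = 4.000
te_Costume fitting = (1 + 4·2 + 15)/6 = 24/6 = 4; σ²_Costume fitting = ((15−1)/6)² = 5.444
te_Principal photography = (11 + 4·12 + 25)/6 = 84/6 = 14; σ²_Principal photography = ((25−11)/6)² = 5.444
te_Pickup shots = (8 + 4·13 + 24)/6 = 84/6 = 14; σ²_Pickup shots = ((24−8)/6)² = 7.111

Forward pass:
ES_Casting = 0; EF_Casting = 14
ES_Location scouting = 14; EF_Location scouting = 14+6 = 20
ES_Set construction = 14; EF_Set construction = 14+10 = 24
ES_Costume fitting = max(EF_Casting=14, EF_Location scouting=20) = 20; EF_Costume fitting = 20+4 = 24
ES_Principal photography = 20; EF_Principal photography = 20+14 = 34
ES_Pickup shots = max(EF_Set construction=24, EF_Costume fitting=24, EF_Principal photography=34) = 34; EF_Pickup shots = 34+14 = 48
Expected project duration μ = 48 days. Critical path: Casting → Location scouting → Principal photography → Pickup shots.

Variances on critical path: σ²_Casting=1.778, σ²_Location scouting=5.444, σ²_Principal photography=5.444, σ²_Pickup shots=7.111.
Largest is σ²_Pickup shots = 7.111.

Pickup shots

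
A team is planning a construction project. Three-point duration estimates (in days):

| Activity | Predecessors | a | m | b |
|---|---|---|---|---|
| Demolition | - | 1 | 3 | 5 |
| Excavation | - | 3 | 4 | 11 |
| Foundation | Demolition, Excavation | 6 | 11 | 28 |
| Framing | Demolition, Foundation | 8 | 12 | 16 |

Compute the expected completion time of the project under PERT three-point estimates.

30 days

te_Demolition = (1 + 4·3 + 5)/6 = 18/6 = 3
te_Excavation = (3 + 4·4 + 11)/6 = 30/6 = 5
te_Foundation = (6 + 4·11 + 28)/6 = 78/6 = 13
te_Framing = (8 + 4·12 + 16)/6 = 72/6 = 12

Forward pass:
ES_Demolition = 0; EF_Demolition = 3
ES_Excavation = 0; EF_Excavation = 5
ES_Foundation = max(EF_Demolition=3, EF_Excavation=5) = 5; EF_Foundation = 5+13 = 18
ES_Framing = max(EF_Demolition=3, EF_Foundation=18) = 18; EF_Framing = 18+12 = 30
Expected project duration μ = 30 days. Critical path: Excavation → Foundation → Framing.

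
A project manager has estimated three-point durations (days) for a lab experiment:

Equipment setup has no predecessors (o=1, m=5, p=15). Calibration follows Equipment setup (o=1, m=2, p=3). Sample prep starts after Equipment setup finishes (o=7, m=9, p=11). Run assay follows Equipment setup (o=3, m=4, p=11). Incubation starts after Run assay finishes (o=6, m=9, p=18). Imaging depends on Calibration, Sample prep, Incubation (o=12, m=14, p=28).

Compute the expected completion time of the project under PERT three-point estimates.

37 days

te_Equipment setup = (1 + 4·5 + 15)/6 = 36/6 = 6
te_Calibration = (1 + 4·2 + 3)/6 = 12/6 = 2
te_Sample prep = (7 + 4·9 + 11)/6 = 54/6 = 9
te_Run assay = (3 + 4·4 + 11)/6 = 30/6 = 5
te_Incubation = (6 + 4·9 + 18)/6 = 60/6 = 10
te_Imaging = (12 + 4·14 + 28)/6 = 96/6 = 16

Forward pass:
ES_Equipment setup = 0; EF_Equipment setup = 6
ES_Calibration = 6; EF_Calibration = 6+2 = 8
ES_Sample prep = 6; EF_Sample prep = 6+9 = 15
ES_Run assay = 6; EF_Run assay = 6+5 = 11
ES_Incubation = 11; EF_Incubation = 11+10 = 21
ES_Imaging = max(EF_Calibration=8, EF_Sample prep=15, EF_Incubation=21) = 21; EF_Imaging = 21+16 = 37
Expected project duration μ = 37 days. Critical path: Equipment setup → Run assay → Incubation → Imaging.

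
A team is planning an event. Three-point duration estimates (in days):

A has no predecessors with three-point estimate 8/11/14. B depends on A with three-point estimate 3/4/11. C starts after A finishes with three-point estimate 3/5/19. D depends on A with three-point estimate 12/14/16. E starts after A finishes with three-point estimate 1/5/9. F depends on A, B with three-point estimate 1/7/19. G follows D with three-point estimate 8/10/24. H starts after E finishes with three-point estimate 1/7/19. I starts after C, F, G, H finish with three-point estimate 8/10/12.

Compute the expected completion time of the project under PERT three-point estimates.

47 days

te_A = (8 + 4·11 + 14)/6 = 66/6 = 11
te_B = (3 + 4·4 + 11)/6 = 30/6 = 5
te_C = (3 + 4·5 + 19)/6 = 42/6 = 7
te_D = (12 + 4·14 + 16)/6 = 84/6 = 14
te_E = (1 + 4·5 + 9)/6 = 30/6 = 5
te_F = (1 + 4·7 + 19)/6 = 48/6 = 8
te_G = (8 + 4·10 + 24)/6 = 72/6 = 12
te_H = (1 + 4·7 + 19)/6 = 48/6 = 8
te_I = (8 + 4·10 + 12)/6 = 60/6 = 10

Forward pass:
ES_A = 0; EF_A = 11
ES_B = 11; EF_B = 11+5 = 16
ES_C = 11; EF_C = 11+7 = 18
ES_D = 11; EF_D = 11+14 = 25
ES_E = 11; EF_E = 11+5 = 16
ES_F = max(EF_A=11, EF_B=16) = 16; EF_F = 16+8 = 24
ES_G = 25; EF_G = 25+12 = 37
ES_H = 16; EF_H = 16+8 = 24
ES_I = max(EF_C=18, EF_F=24, EF_G=37, EF_H=24) = 37; EF_I = 37+10 = 47
Expected project duration μ = 47 days. Critical path: A → D → G → I.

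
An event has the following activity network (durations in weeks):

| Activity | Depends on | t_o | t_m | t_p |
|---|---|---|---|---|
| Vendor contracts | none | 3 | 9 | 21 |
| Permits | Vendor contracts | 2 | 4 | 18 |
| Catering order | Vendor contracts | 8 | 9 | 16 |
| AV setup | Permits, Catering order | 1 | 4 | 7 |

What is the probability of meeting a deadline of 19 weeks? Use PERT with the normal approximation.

0.073

te_Vendor contracts = (3 + 4·9 + 21)/6 = 60/6 = 10; σ²_Vendor contracts = ((21−3)/6)² = 9.000
te_Permits = (2 + 4·4 + 18)/6 = 36/6 = 6; σ²_Permits = ((18−2)/6)² = 7.111
te_Catering order = (8 + 4·9 + 16)/6 = 60/6 = 10; σ²_Catering order = ((16−8)/6)² = 1.778
te_AV setup = (1 + 4·4 + 7)/6 = 24/6 = 4; σ²_AV setup = ((7−1)/6)² = 1.000

Forward pass:
ES_Vendor contracts = 0; EF_Vendor contracts = 10
ES_Permits = 10; EF_Permits = 10+6 = 16
ES_Catering order = 10; EF_Catering order = 10+10 = 20
ES_AV setup = max(EF_Permits=16, EF_Catering order=20) = 20; EF_AV setup = 20+4 = 24
Expected project duration μ = 24 weeks. Critical path: Vendor contracts → Catering order → AV setup.

Variance along critical path = 9.000 + 1.778 + 1.000 = 11.778; σ = √11.778 = 3.432 weeks.
Z = (19 − 24) / 3.432 = -1.457
P(T ≤ 19) = Φ(-1.457) ≈ 0.073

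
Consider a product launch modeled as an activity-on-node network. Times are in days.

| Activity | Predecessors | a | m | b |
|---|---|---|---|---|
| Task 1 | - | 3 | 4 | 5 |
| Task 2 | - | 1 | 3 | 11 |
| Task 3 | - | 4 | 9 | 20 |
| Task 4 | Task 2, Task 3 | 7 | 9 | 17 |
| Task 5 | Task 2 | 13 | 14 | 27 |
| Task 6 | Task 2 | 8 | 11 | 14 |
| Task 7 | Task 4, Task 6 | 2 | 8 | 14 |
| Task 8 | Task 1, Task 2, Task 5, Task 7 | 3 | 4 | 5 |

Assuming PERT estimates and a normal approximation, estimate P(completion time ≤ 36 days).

te_Task 1 = (3 + 4·4 + 5)/6 = 24/6 = 4; σ²_Task 1 = ((5−3)/6)² = 0.111
te_Task 2 = (1 + 4·3 + 11)/6 = 24/6 = 4; σ²_Task 2 = ((11−1)/6)² = 2.778
te_Task 3 = (4 + 4·9 + 20)/6 = 60/6 = 10; σ²_Task 3 = ((20−4)/6)² = 7.111
te_Task 4 = (7 + 4·9 + 17)/6 = 60/6 = 10; σ²_Task 4 = ((17−7)/6)² = 2.778
te_Task 5 = (13 + 4·14 + 27)/6 = 96/6 = 16; σ²_Task 5 = ((27−13)/6)² = 5.444
te_Task 6 = (8 + 4·11 + 14)/6 = 66/6 = 11; σ²_Task 6 = ((14−8)/6)² = 1.000
te_Task 7 = (2 + 4·8 + 14)/6 = 48/6 = 8; σ²_Task 7 = ((14−2)/6)² = 4.000
te_Task 8 = (3 + 4·4 + 5)/6 = 24/6 = 4; σ²_Task 8 = ((5−3)/6)² = 0.111

Forward pass:
ES_Task 1 = 0; EF_Task 1 = 4
ES_Task 2 = 0; EF_Task 2 = 4
ES_Task 3 = 0; EF_Task 3 = 10
ES_Task 4 = max(EF_Task 2=4, EF_Task 3=10) = 10; EF_Task 4 = 10+10 = 20
ES_Task 5 = 4; EF_Task 5 = 4+16 = 20
ES_Task 6 = 4; EF_Task 6 = 4+11 = 15
ES_Task 7 = max(EF_Task 4=20, EF_Task 6=15) = 20; EF_Task 7 = 20+8 = 28
ES_Task 8 = max(EF_Task 1=4, EF_Task 2=4, EF_Task 5=20, EF_Task 7=28) = 28; EF_Task 8 = 28+4 = 32
Expected project duration μ = 32 days. Critical path: Task 3 → Task 4 → Task 7 → Task 8.

Variance along critical path = 7.111 + 2.778 + 4.000 + 0.111 = 14.000; σ = √14.000 = 3.742 days.
Z = (36 − 32) / 3.742 = 1.069
P(T ≤ 36) = Φ(1.069) ≈ 0.857

0.857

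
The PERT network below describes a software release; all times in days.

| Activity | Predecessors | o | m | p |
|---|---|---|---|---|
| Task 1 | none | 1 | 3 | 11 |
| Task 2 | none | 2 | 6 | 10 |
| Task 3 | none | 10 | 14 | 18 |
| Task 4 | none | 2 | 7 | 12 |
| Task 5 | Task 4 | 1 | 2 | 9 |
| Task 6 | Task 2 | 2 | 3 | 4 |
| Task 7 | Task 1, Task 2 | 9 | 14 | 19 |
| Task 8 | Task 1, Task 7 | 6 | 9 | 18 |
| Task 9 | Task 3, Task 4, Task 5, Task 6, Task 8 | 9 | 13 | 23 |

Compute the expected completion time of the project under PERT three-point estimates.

44 days

te_Task 1 = (1 + 4·3 + 11)/6 = 24/6 = 4
te_Task 2 = (2 + 4·6 + 10)/6 = 36/6 = 6
te_Task 3 = (10 + 4·14 + 18)/6 = 84/6 = 14
te_Task 4 = (2 + 4·7 + 12)/6 = 42/6 = 7
te_Task 5 = (1 + 4·2 + 9)/6 = 18/6 = 3
te_Task 6 = (2 + 4·3 + 4)/6 = 18/6 = 3
te_Task 7 = (9 + 4·14 + 19)/6 = 84/6 = 14
te_Task 8 = (6 + 4·9 + 18)/6 = 60/6 = 10
te_Task 9 = (9 + 4·13 + 23)/6 = 84/6 = 14

Forward pass:
ES_Task 1 = 0; EF_Task 1 = 4
ES_Task 2 = 0; EF_Task 2 = 6
ES_Task 3 = 0; EF_Task 3 = 14
ES_Task 4 = 0; EF_Task 4 = 7
ES_Task 5 = 7; EF_Task 5 = 7+3 = 10
ES_Task 6 = 6; EF_Task 6 = 6+3 = 9
ES_Task 7 = max(EF_Task 1=4, EF_Task 2=6) = 6; EF_Task 7 = 6+14 = 20
ES_Task 8 = max(EF_Task 1=4, EF_Task 7=20) = 20; EF_Task 8 = 20+10 = 30
ES_Task 9 = max(EF_Task 3=14, EF_Task 4=7, EF_Task 5=10, EF_Task 6=9, EF_Task 8=30) = 30; EF_Task 9 = 30+14 = 44
Expected project duration μ = 44 days. Critical path: Task 2 → Task 7 → Task 8 → Task 9.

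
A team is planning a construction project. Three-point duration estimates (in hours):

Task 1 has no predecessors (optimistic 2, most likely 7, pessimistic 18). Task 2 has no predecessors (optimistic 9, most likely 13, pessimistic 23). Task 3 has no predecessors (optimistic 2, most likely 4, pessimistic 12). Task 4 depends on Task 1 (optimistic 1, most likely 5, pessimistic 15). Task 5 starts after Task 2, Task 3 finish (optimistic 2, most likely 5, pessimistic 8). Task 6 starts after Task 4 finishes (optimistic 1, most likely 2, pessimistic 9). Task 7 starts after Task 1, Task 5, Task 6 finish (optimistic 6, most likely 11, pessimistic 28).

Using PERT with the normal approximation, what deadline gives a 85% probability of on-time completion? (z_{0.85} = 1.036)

te_Task 1 = (2 + 4·7 + 18)/6 = 48/6 = 8; σ²_Task 1 = ((18−2)/6)² = 7.111
te_Task 2 = (9 + 4·13 + 23)/6 = 84/6 = 14; σ²_Task 2 = ((23−9)/6)² = 5.444
te_Task 3 = (2 + 4·4 + 12)/6 = 30/6 = 5; σ²_Task 3 = ((12−2)/6)² = 2.778
te_Task 4 = (1 + 4·5 + 15)/6 = 36/6 = 6; σ²_Task 4 = ((15−1)/6)² = 5.444
te_Task 5 = (2 + 4·5 + 8)/6 = 30/6 = 5; σ²_Task 5 = ((8−2)/6)² = 1.000
te_Task 6 = (1 + 4·2 + 9)/6 = 18/6 = 3; σ²_Task 6 = ((9−1)/6)² = 1.778
te_Task 7 = (6 + 4·11 + 28)/6 = 78/6 = 13; σ²_Task 7 = ((28−6)/6)² = 13.444

Forward pass:
ES_Task 1 = 0; EF_Task 1 = 8
ES_Task 2 = 0; EF_Task 2 = 14
ES_Task 3 = 0; EF_Task 3 = 5
ES_Task 4 = 8; EF_Task 4 = 8+6 = 14
ES_Task 5 = max(EF_Task 2=14, EF_Task 3=5) = 14; EF_Task 5 = 14+5 = 19
ES_Task 6 = 14; EF_Task 6 = 14+3 = 17
ES_Task 7 = max(EF_Task 1=8, EF_Task 5=19, EF_Task 6=17) = 19; EF_Task 7 = 19+13 = 32
Expected project duration μ = 32 hours. Critical path: Task 2 → Task 5 → Task 7.

Variance along critical path = 5.444 + 1.000 + 13.444 = 19.889; σ = 4.460 hours.
D = μ + z·σ = 32 + 1.036·4.460 = 36.6 hours

36.6 hours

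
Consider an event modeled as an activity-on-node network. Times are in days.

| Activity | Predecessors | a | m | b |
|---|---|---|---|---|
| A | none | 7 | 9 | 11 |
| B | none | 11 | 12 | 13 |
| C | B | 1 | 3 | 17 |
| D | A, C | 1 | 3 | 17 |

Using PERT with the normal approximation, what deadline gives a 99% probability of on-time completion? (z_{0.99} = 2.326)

30.8 days

te_A = (7 + 4·9 + 11)/6 = 54/6 = 9; σ²_A = ((11−7)/6)² = 0.444
te_B = (11 + 4·12 + 13)/6 = 72/6 = 12; σ²_B = ((13−11)/6)² = 0.111
te_C = (1 + 4·3 + 17)/6 = 30/6 = 5; σ²_C = ((17−1)/6)² = 7.111
te_D = (1 + 4·3 + 17)/6 = 30/6 = 5; σ²_D = ((17−1)/6)² = 7.111

Forward pass:
ES_A = 0; EF_A = 9
ES_B = 0; EF_B = 12
ES_C = 12; EF_C = 12+5 = 17
ES_D = max(EF_A=9, EF_C=17) = 17; EF_D = 17+5 = 22
Expected project duration μ = 22 days. Critical path: B → C → D.

Variance along critical path = 0.111 + 7.111 + 7.111 = 14.333; σ = 3.786 days.
D = μ + z·σ = 22 + 2.326·3.786 = 30.8 days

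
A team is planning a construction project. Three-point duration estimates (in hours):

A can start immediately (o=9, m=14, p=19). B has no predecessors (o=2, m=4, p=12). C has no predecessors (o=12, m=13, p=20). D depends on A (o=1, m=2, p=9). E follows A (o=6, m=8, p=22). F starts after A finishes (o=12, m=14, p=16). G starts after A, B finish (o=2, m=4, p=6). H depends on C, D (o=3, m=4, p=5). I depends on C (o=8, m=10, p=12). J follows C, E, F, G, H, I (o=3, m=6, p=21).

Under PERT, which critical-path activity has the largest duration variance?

J

te_A = (9 + 4·14 + 19)/6 = 84/6 = 14; σ²_A = ((19−9)/6)² = 2.778
te_B = (2 + 4·4 + 12)/6 = 30/6 = 5; σ²_B = ((12−2)/6)² = 2.778
te_C = (12 + 4·13 + 20)/6 = 84/6 = 14; σ²_C = ((20−12)/6)² = 1.778
te_D = (1 + 4·2 + 9)/6 = 18/6 = 3; σ²_D = ((9−1)/6)² = 1.778
te_E = (6 + 4·8 + 22)/6 = 60/6 = 10; σ²_E = ((22−6)/6)² = 7.111
te_F = (12 + 4·14 + 16)/6 = 84/6 = 14; σ²_F = ((16−12)/6)² = 0.444
te_G = (2 + 4·4 + 6)/6 = 24/6 = 4; σ²_G = ((6−2)/6)² = 0.444
te_H = (3 + 4·4 + 5)/6 = 24/6 = 4; σ²_H = ((5−3)/6)² = 0.111
te_I = (8 + 4·10 + 12)/6 = 60/6 = 10; σ²_I = ((12−8)/6)² = 0.444
te_J = (3 + 4·6 + 21)/6 = 48/6 = 8; σ²_J = ((21−3)/6)² = 9.000

Forward pass:
ES_A = 0; EF_A = 14
ES_B = 0; EF_B = 5
ES_C = 0; EF_C = 14
ES_D = 14; EF_D = 14+3 = 17
ES_E = 14; EF_E = 14+10 = 24
ES_F = 14; EF_F = 14+14 = 28
ES_G = max(EF_A=14, EF_B=5) = 14; EF_G = 14+4 = 18
ES_H = max(EF_C=14, EF_D=17) = 17; EF_H = 17+4 = 21
ES_I = 14; EF_I = 14+10 = 24
ES_J = max(EF_C=14, EF_E=24, EF_F=28, EF_G=18, EF_H=21, EF_I=24) = 28; EF_J = 28+8 = 36
Expected project duration μ = 36 hours. Critical path: A → F → J.

Variances on critical path: σ²_A=2.778, σ²_F=0.444, σ²_J=9.000.
Largest is σ²_J = 9.000.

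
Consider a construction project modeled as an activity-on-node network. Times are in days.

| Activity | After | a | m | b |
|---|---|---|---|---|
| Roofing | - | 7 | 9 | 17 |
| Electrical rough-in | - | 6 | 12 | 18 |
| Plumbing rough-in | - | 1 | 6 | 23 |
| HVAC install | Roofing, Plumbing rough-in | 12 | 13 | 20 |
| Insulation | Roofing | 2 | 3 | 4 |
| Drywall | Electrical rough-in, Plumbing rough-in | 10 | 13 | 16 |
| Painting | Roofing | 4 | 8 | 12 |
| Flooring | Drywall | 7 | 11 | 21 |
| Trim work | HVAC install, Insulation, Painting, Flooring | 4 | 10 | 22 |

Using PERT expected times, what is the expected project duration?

te_Roofing = (7 + 4·9 + 17)/6 = 60/6 = 10
te_Electrical rough-in = (6 + 4·12 + 18)/6 = 72/6 = 12
te_Plumbing rough-in = (1 + 4·6 + 23)/6 = 48/6 = 8
te_HVAC install = (12 + 4·13 + 20)/6 = 84/6 = 14
te_Insulation = (2 + 4·3 + 4)/6 = 18/6 = 3
te_Drywall = (10 + 4·13 + 16)/6 = 78/6 = 13
te_Painting = (4 + 4·8 + 12)/6 = 48/6 = 8
te_Flooring = (7 + 4·11 + 21)/6 = 72/6 = 12
te_Trim work = (4 + 4·10 + 22)/6 = 66/6 = 11

Forward pass:
ES_Roofing = 0; EF_Roofing = 10
ES_Electrical rough-in = 0; EF_Electrical rough-in = 12
ES_Plumbing rough-in = 0; EF_Plumbing rough-in = 8
ES_HVAC install = max(EF_Roofing=10, EF_Plumbing rough-in=8) = 10; EF_HVAC install = 10+14 = 24
ES_Insulation = 10; EF_Insulation = 10+3 = 13
ES_Drywall = max(EF_Electrical rough-in=12, EF_Plumbing rough-in=8) = 12; EF_Drywall = 12+13 = 25
ES_Painting = 10; EF_Painting = 10+8 = 18
ES_Flooring = 25; EF_Flooring = 25+12 = 37
ES_Trim work = max(EF_HVAC install=24, EF_Insulation=13, EF_Painting=18, EF_Flooring=37) = 37; EF_Trim work = 37+11 = 48
Expected project duration μ = 48 days. Critical path: Electrical rough-in → Drywall → Flooring → Trim work.

48 days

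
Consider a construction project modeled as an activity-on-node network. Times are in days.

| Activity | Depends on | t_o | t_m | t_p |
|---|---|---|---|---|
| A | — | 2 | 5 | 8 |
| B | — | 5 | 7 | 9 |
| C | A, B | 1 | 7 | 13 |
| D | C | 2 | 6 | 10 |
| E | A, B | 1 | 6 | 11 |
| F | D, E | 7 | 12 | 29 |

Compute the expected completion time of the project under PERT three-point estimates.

34 days

te_A = (2 + 4·5 + 8)/6 = 30/6 = 5
te_B = (5 + 4·7 + 9)/6 = 42/6 = 7
te_C = (1 + 4·7 + 13)/6 = 42/6 = 7
te_D = (2 + 4·6 + 10)/6 = 36/6 = 6
te_E = (1 + 4·6 + 11)/6 = 36/6 = 6
te_F = (7 + 4·12 + 29)/6 = 84/6 = 14

Forward pass:
ES_A = 0; EF_A = 5
ES_B = 0; EF_B = 7
ES_C = max(EF_A=5, EF_B=7) = 7; EF_C = 7+7 = 14
ES_D = 14; EF_D = 14+6 = 20
ES_E = max(EF_A=5, EF_B=7) = 7; EF_E = 7+6 = 13
ES_F = max(EF_D=20, EF_E=13) = 20; EF_F = 20+14 = 34
Expected project duration μ = 34 days. Critical path: B → C → D → F.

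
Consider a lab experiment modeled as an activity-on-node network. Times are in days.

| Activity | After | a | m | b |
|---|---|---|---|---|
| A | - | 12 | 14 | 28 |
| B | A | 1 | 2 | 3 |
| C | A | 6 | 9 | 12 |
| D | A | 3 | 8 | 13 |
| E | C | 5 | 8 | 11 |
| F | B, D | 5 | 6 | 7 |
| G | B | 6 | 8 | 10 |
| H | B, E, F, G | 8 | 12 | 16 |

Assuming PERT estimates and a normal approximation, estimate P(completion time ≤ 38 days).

0.017

te_A = (12 + 4·14 + 28)/6 = 96/6 = 16; σ²_A = ((28−12)/6)² = 7.111
te_B = (1 + 4·2 + 3)/6 = 12/6 = 2; σ²_B = ((3−1)/6)² = 0.111
te_C = (6 + 4·9 + 12)/6 = 54/6 = 9; σ²_C = ((12−6)/6)² = 1.000
te_D = (3 + 4·8 + 13)/6 = 48/6 = 8; σ²_D = ((13−3)/6)² = 2.778
te_E = (5 + 4·8 + 11)/6 = 48/6 = 8; σ²_E = ((11−5)/6)² = 1.000
te_F = (5 + 4·6 + 7)/6 = 36/6 = 6; σ²_F = ((7−5)/6)² = 0.111
te_G = (6 + 4·8 + 10)/6 = 48/6 = 8; σ²_G = ((10−6)/6)² = 0.444
te_H = (8 + 4·12 + 16)/6 = 72/6 = 12; σ²_H = ((16−8)/6)² = 1.778

Forward pass:
ES_A = 0; EF_A = 16
ES_B = 16; EF_B = 16+2 = 18
ES_C = 16; EF_C = 16+9 = 25
ES_D = 16; EF_D = 16+8 = 24
ES_E = 25; EF_E = 25+8 = 33
ES_F = max(EF_B=18, EF_D=24) = 24; EF_F = 24+6 = 30
ES_G = 18; EF_G = 18+8 = 26
ES_H = max(EF_B=18, EF_E=33, EF_F=30, EF_G=26) = 33; EF_H = 33+12 = 45
Expected project duration μ = 45 days. Critical path: A → C → E → H.

Variance along critical path = 7.111 + 1.000 + 1.000 + 1.778 = 10.889; σ = √10.889 = 3.300 days.
Z = (38 − 45) / 3.300 = -2.121
P(T ≤ 38) = Φ(-2.121) ≈ 0.017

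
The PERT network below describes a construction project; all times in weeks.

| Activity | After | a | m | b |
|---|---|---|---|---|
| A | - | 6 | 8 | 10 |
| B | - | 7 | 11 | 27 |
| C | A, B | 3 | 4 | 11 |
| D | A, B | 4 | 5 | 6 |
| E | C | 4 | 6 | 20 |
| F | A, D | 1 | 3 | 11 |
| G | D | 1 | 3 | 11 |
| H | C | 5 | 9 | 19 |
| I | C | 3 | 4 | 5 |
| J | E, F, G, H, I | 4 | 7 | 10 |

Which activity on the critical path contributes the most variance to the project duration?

te_A = (6 + 4·8 + 10)/6 = 48/6 = 8; σ²_A = ((10−6)/6)² = 0.444
te_B = (7 + 4·11 + 27)/6 = 78/6 = 13; σ²_B = ((27−7)/6)² = 11.111
te_C = (3 + 4·4 + 11)/6 = 30/6 = 5; σ²_C = ((11−3)/6)² = 1.778
te_D = (4 + 4·5 + 6)/6 = 30/6 = 5; σ²_D = ((6−4)/6)² = 0.111
te_E = (4 + 4·6 + 20)/6 = 48/6 = 8; σ²_E = ((20−4)/6)² = 7.111
te_F = (1 + 4·3 + 11)/6 = 24/6 = 4; σ²_F = ((11−1)/6)² = 2.778
te_G = (1 + 4·3 + 11)/6 = 24/6 = 4; σ²_G = ((11−1)/6)² = 2.778
te_H = (5 + 4·9 + 19)/6 = 60/6 = 10; σ²_H = ((19−5)/6)² = 5.444
te_I = (3 + 4·4 + 5)/6 = 24/6 = 4; σ²_I = ((5−3)/6)² = 0.111
te_J = (4 + 4·7 + 10)/6 = 42/6 = 7; σ²_J = ((10−4)/6)² = 1.000

Forward pass:
ES_A = 0; EF_A = 8
ES_B = 0; EF_B = 13
ES_C = max(EF_A=8, EF_B=13) = 13; EF_C = 13+5 = 18
ES_D = max(EF_A=8, EF_B=13) = 13; EF_D = 13+5 = 18
ES_E = 18; EF_E = 18+8 = 26
ES_F = max(EF_A=8, EF_D=18) = 18; EF_F = 18+4 = 22
ES_G = 18; EF_G = 18+4 = 22
ES_H = 18; EF_H = 18+10 = 28
ES_I = 18; EF_I = 18+4 = 22
ES_J = max(EF_E=26, EF_F=22, EF_G=22, EF_H=28, EF_I=22) = 28; EF_J = 28+7 = 35
Expected project duration μ = 35 weeks. Critical path: B → C → H → J.

Variances on critical path: σ²_B=11.111, σ²_C=1.778, σ²_H=5.444, σ²_J=1.000.
Largest is σ²_B = 11.111.

B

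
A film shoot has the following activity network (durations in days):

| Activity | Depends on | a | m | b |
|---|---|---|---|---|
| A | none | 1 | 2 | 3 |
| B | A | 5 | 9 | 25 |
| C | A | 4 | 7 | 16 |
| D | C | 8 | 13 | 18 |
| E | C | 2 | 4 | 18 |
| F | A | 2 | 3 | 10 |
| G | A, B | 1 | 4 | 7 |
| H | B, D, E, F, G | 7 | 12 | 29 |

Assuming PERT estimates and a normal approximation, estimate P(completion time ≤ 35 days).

0.329

te_A = (1 + 4·2 + 3)/6 = 12/6 = 2; σ²_A = ((3−1)/6)² = 0.111
te_B = (5 + 4·9 + 25)/6 = 66/6 = 11; σ²_B = ((25−5)/6)² = 11.111
te_C = (4 + 4·7 + 16)/6 = 48/6 = 8; σ²_C = ((16−4)/6)² = 4.000
te_D = (8 + 4·13 + 18)/6 = 78/6 = 13; σ²_D = ((18−8)/6)² = 2.778
te_E = (2 + 4·4 + 18)/6 = 36/6 = 6; σ²_E = ((18−2)/6)² = 7.111
te_F = (2 + 4·3 + 10)/6 = 24/6 = 4; σ²_F = ((10−2)/6)² = 1.778
te_G = (1 + 4·4 + 7)/6 = 24/6 = 4; σ²_G = ((7−1)/6)² = 1.000
te_H = (7 + 4·12 + 29)/6 = 84/6 = 14; σ²_H = ((29−7)/6)² = 13.444

Forward pass:
ES_A = 0; EF_A = 2
ES_B = 2; EF_B = 2+11 = 13
ES_C = 2; EF_C = 2+8 = 10
ES_D = 10; EF_D = 10+13 = 23
ES_E = 10; EF_E = 10+6 = 16
ES_F = 2; EF_F = 2+4 = 6
ES_G = max(EF_A=2, EF_B=13) = 13; EF_G = 13+4 = 17
ES_H = max(EF_B=13, EF_D=23, EF_E=16, EF_F=6, EF_G=17) = 23; EF_H = 23+14 = 37
Expected project duration μ = 37 days. Critical path: A → C → D → H.

Variance along critical path = 0.111 + 4.000 + 2.778 + 13.444 = 20.333; σ = √20.333 = 4.509 days.
Z = (35 − 37) / 4.509 = -0.444
P(T ≤ 35) = Φ(-0.444) ≈ 0.329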